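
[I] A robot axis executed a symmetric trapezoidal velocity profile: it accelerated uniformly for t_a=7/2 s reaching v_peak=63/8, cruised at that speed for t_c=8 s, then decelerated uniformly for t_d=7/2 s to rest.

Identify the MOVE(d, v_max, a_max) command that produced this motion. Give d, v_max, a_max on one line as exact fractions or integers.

d=1449/16 v_max=63/8 a_max=9/4

a_max = (63/8)/(7/2) = 9/4
d_a = ½·63/8·7/2 = 441/32; d_c = 63/8·8 = 63
d = 2·441/32 + 63 = 1449/16
t_c = 8 > 0 → v_max = v_peak = 63/8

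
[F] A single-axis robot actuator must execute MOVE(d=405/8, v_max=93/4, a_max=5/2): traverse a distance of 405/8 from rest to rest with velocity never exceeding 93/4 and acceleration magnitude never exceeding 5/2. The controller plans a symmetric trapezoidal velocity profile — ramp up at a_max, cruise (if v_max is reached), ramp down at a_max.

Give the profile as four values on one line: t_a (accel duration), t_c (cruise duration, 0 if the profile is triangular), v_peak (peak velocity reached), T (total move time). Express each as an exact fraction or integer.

t_a=9/2 t_c=0 v_peak=45/4 T=9

(v_max)²/a_max = (93/4)²/(5/2) = 8649/40
405/8 < 8649/40 so t_c = 0
v_peak = √(405/8·5/2) = √(2025/16) = 45/4
t_a = (45/4)/(5/2) = 9/2; t_c = 0
T = 2·9/2 = 9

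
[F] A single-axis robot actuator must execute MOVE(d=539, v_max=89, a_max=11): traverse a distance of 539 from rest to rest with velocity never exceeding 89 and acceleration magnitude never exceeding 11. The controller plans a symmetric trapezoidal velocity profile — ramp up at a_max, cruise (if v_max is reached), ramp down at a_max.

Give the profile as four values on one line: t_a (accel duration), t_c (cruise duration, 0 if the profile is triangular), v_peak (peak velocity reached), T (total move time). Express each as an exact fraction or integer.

(v_max)²/a_max = 89²/11 = 7921/11
539 < 7921/11 → triangular
v_peak = √(539·11) = √5929 = 77
t_a = 77/11 = 7; t_c = 0
T = 2·7 = 14

t_a=7 t_c=0 v_peak=77 T=14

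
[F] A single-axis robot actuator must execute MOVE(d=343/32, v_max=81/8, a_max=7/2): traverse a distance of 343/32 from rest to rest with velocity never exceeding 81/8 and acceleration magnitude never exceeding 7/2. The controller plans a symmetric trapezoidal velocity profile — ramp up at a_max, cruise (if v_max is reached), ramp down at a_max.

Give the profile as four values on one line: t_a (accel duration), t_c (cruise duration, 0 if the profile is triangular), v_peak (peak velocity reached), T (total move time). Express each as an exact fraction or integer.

(v_max)²/a_max = (81/8)²/(7/2) = 6561/224
343/32 < 6561/224 → triangular
v_peak = √(343/32·7/2) = √(2401/64) = 49/8
t_a = (49/8)/(7/2) = 7/4; t_c = 0
T = 2·7/4 = 7/2

t_a=7/4 t_c=0 v_peak=49/8 T=7/2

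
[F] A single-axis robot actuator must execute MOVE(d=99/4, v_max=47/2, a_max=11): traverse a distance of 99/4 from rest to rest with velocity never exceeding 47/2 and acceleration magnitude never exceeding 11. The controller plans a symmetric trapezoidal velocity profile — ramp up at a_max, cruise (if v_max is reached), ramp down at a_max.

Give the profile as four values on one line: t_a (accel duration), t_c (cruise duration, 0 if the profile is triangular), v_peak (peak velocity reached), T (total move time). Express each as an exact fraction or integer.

(v_max)²/a_max = (47/2)²/11 = 2209/44
99/4 < 2209/44 ⇒ no cruise
v_peak = √(99/4·11) = √(1089/4) = 33/2
t_a = (33/2)/11 = 3/2; t_c = 0
T = 2·3/2 = 3

t_a=3/2 t_c=0 v_peak=33/2 T=3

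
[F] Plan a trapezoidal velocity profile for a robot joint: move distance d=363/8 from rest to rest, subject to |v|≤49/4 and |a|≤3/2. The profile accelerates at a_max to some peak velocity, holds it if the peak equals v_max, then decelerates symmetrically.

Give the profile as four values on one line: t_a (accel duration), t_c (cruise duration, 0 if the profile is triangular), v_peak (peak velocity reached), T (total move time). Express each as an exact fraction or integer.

t_a=11/2 t_c=0 v_peak=33/4 T=11

v_max²/a_max = (49/4)²/(3/2) = 2401/24
363/8 < 2401/24 ⇒ no cruise
v_peak = √(363/8·3/2) = √(1089/16) = 33/4
t_a = (33/4)/(3/2) = 11/2; t_c = 0
T = 2·11/2 = 11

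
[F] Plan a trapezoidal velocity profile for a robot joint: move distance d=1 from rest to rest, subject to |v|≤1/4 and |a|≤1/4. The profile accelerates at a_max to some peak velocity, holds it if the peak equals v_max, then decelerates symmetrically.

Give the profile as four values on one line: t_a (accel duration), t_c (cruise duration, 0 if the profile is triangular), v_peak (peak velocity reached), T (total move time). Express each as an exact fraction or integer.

t_a=1 t_c=3 v_peak=1/4 T=5

(v_max)²/a_max = (1/4)²/(1/4) = 1/4
1 ≥ 1/4 → trapezoidal
t_a = (1/4)/(1/4) = 1; v_peak = 1/4
d_cruise = 1 − 1/4 = 3/4; t_c = (3/4)/(1/4) = 3
T = 2·1 + 3 = 5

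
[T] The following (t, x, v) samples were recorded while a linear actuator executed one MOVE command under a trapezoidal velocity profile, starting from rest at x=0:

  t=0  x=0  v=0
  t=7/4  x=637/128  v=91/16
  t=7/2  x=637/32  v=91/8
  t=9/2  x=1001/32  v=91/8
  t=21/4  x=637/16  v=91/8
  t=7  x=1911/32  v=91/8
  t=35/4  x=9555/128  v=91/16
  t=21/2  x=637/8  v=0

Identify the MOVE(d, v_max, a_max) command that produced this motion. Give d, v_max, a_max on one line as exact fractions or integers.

final state: t=21/2, x=637/8, v=0 → d = 637/8
a_max = (91/16−0)/(7/4−0) = 13/4
max v = 91/8 over t∈[7/2,7] → v_max = 91/8
check: 91/8·(7/2+7/2) = 637/8 ✓

d=637/8 v_max=91/8 a_max=13/4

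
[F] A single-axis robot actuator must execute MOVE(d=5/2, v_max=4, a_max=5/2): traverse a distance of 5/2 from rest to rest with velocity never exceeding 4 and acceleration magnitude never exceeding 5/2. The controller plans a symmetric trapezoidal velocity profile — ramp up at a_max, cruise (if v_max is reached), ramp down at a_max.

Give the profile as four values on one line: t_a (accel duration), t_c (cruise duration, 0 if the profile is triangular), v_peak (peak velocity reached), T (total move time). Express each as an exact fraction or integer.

(v_max)²/a_max = 4²/(5/2) = 32/5
5/2 < 32/5 so t_c = 0
v_peak = √(5/2·5/2) = √(25/4) = 5/2
t_a = (5/2)/(5/2) = 1; t_c = 0
T = 2·1 = 2

t_a=1 t_c=0 v_peak=5/2 T=2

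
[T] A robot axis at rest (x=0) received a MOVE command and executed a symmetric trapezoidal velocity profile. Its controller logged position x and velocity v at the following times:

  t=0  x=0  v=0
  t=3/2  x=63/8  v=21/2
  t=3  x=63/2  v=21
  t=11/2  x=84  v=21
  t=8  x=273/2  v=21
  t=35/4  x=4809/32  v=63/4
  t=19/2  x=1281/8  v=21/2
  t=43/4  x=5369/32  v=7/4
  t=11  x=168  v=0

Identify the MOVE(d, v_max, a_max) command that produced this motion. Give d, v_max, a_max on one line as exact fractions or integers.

final state: t=11, x=168, v=0 → d = 168
a_max = (21/2−0)/(3/2−0) = 7
max v = 21 over t∈[3,8] → v_max = 21
check: 21·(3+5) = 168 ✓

d=168 v_max=21 a_max=7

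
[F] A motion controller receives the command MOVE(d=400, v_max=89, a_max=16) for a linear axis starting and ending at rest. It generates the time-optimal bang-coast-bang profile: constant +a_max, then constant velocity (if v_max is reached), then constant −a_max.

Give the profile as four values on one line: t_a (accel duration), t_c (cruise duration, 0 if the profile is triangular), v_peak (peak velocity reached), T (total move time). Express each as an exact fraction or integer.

v_max²/a_max = 89²/16 = 7921/16
400 < 7921/16 so t_c = 0
v_peak = √(400·16) = √6400 = 80
t_a = 80/16 = 5; t_c = 0
T = 2·5 = 10

t_a=5 t_c=0 v_peak=80 T=10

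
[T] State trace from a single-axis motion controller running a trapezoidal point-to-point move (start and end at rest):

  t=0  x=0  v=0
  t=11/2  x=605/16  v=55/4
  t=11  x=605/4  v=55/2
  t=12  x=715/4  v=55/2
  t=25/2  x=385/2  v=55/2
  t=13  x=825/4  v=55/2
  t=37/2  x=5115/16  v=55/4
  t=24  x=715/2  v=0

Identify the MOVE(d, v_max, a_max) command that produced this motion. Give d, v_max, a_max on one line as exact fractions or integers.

d=715/2 v_max=55/2 a_max=5/2

final state: t=24, x=715/2, v=0 → d = 715/2
a_max = (55/4−0)/(11/2−0) = 5/2
max v = 55/2 over t∈[11,13] → v_max = 55/2
check: 55/2·(11+2) = 715/2 ✓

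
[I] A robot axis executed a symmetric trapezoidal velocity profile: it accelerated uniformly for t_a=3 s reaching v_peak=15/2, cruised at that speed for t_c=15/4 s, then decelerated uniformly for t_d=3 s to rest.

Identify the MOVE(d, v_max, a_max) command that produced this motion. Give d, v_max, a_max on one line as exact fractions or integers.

a_max = (15/2)/3 = 5/2
d_a = ½·15/2·3 = 45/4; d_c = 15/2·15/4 = 225/8
d = 2·45/4 + 225/8 = 405/8
t_c = 15/4 > 0 → v_max = v_peak = 15/2

d=405/8 v_max=15/2 a_max=5/2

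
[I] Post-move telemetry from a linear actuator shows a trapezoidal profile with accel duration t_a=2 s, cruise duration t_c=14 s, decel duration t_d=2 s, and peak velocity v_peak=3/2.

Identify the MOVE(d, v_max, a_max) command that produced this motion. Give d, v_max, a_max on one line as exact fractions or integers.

d=24 v_max=3/2 a_max=3/4

a_max = (3/2)/2 = 3/4
d_a = ½·3/2·2 = 3/2; d_c = 3/2·14 = 21
d = 2·3/2 + 21 = 24
t_c = 14 > 0 so v_max = 3/2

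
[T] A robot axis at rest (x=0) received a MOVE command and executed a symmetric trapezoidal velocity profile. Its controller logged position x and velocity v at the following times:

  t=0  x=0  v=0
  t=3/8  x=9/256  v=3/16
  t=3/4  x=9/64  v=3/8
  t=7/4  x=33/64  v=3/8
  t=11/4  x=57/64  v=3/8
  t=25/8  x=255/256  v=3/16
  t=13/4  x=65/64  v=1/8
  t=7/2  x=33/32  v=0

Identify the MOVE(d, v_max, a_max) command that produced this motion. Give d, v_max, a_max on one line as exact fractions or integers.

d=33/32 v_max=3/8 a_max=1/2

final state: t=7/2, x=33/32, v=0 → d = 33/32
a_max = (3/16−0)/(3/8−0) = 1/2
max v = 3/8 over t∈[3/4,11/4] → v_max = 3/8
check: 3/8·(3/4+2) = 33/32 ✓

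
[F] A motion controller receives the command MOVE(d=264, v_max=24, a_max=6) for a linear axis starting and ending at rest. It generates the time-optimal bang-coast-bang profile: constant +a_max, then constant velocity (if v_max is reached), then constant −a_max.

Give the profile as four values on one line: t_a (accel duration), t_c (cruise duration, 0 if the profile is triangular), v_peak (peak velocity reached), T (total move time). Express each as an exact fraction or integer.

v_max²/a_max = 24²/6 = 96
264 ≥ 96 ⇒ cruise phase
t_a = 24/6 = 4; v_peak = 24
d_cruise = 264 − 96 = 168; t_c = 168/24 = 7
T = 2·4 + 7 = 15

t_a=4 t_c=7 v_peak=24 T=15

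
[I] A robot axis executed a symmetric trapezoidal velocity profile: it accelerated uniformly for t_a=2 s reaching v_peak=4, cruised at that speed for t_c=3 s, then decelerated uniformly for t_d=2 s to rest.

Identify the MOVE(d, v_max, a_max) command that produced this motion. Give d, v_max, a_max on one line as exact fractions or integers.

d=20 v_max=4 a_max=2

a_max = 4/2 = 2
d_a = ½·4·2 = 4; d_c = 4·3 = 12
d = 2·4 + 12 = 20
t_c = 3 > 0 so v_max = 4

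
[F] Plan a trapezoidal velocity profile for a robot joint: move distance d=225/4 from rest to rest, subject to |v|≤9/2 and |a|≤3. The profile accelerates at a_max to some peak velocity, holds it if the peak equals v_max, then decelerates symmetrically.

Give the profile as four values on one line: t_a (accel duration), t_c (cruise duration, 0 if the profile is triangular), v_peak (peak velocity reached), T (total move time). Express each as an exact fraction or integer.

vₘ²/aₘ = (9/2)²/3 = 27/4
225/4 ≥ 27/4 ⇒ cruise phase
t_a = (9/2)/3 = 3/2; v_peak = 9/2
d_cruise = 225/4 − 27/4 = 99/2; t_c = (99/2)/(9/2) = 11
T = 2·3/2 + 11 = 14

t_a=3/2 t_c=11 v_peak=9/2 T=14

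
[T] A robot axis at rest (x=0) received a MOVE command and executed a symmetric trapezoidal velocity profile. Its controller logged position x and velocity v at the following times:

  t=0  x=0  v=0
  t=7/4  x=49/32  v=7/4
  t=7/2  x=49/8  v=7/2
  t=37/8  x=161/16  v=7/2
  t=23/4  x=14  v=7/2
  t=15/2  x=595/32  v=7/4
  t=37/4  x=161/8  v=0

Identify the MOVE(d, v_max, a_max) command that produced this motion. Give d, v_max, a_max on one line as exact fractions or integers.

d=161/8 v_max=7/2 a_max=1

final state: t=37/4, x=161/8, v=0 → d = 161/8
a_max = (7/4−0)/(7/4−0) = 1
max v = 7/2 over t∈[7/2,23/4] → v_max = 7/2
check: 7/2·(7/2+9/4) = 161/8 ✓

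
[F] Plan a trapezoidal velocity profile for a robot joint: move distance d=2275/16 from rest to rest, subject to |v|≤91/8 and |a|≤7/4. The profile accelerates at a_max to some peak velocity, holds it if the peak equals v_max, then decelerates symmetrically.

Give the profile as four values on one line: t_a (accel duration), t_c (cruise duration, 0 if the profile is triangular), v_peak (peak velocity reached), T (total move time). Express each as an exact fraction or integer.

(v_max)²/a_max = (91/8)²/(7/4) = 1183/16
2275/16 ≥ 1183/16 so v_max reached
t_a = (91/8)/(7/4) = 13/2; v_peak = 91/8
d_cruise = 2275/16 − 1183/16 = 273/4; t_c = (273/4)/(91/8) = 6
T = 2·13/2 + 6 = 19

t_a=13/2 t_c=6 v_peak=91/8 T=19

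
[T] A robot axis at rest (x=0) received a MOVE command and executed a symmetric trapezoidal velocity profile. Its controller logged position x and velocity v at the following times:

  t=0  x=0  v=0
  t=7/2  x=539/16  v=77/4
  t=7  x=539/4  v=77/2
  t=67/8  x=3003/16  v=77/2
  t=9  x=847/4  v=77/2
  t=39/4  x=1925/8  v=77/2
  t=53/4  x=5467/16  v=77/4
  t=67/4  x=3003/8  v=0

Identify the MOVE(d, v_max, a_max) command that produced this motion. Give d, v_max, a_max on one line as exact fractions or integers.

final state: t=67/4, x=3003/8, v=0 → d = 3003/8
a_max = (77/4−0)/(7/2−0) = 11/2
max v = 77/2 over t∈[7,39/4] → v_max = 77/2
check: 77/2·(7+11/4) = 3003/8 ✓

d=3003/8 v_max=77/2 a_max=11/2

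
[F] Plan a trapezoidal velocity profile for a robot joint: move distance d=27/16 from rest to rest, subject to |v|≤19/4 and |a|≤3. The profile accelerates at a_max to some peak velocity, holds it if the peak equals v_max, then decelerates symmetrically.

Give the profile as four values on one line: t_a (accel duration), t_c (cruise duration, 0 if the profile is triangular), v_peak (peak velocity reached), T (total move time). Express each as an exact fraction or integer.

vₘ²/aₘ = (19/4)²/3 = 361/48
27/16 < 361/48 → triangular
v_peak = √(27/16·3) = √(81/16) = 9/4
t_a = (9/4)/3 = 3/4; t_c = 0
T = 2·3/4 = 3/2

t_a=3/4 t_c=0 v_peak=9/4 T=3/2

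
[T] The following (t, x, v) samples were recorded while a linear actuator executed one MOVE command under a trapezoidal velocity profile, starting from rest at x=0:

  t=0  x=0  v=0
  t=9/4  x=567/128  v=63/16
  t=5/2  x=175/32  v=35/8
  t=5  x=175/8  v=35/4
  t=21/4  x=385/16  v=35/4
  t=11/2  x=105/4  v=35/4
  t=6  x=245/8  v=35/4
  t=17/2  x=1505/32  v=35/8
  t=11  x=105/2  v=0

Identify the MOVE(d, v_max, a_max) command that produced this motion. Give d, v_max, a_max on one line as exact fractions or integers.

d=105/2 v_max=35/4 a_max=7/4

final state: t=11, x=105/2, v=0 → d = 105/2
a_max = (63/16−0)/(9/4−0) = 7/4
max v = 35/4 over t∈[5,6] → v_max = 35/4
check: 35/4·(5+1) = 105/2 ✓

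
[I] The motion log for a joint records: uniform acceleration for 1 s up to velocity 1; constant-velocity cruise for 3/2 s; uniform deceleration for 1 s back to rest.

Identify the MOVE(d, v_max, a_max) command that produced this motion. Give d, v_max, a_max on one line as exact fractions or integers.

d=5/2 v_max=1 a_max=1

a_max = 1/1 = 1
d_a = ½·1·1 = 1/2; d_c = 1·3/2 = 3/2
d = 2·1/2 + 3/2 = 5/2
t_c = 3/2 > 0 so v_max = 1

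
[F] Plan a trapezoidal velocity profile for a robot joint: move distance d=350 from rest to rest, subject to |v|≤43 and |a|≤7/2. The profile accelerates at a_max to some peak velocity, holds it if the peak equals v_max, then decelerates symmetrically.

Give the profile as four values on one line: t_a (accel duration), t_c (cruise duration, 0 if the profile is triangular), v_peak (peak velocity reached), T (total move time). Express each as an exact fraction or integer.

t_a=10 t_c=0 v_peak=35 T=20

vₘ²/aₘ = 43²/(7/2) = 3698/7
350 < 3698/7 ⇒ no cruise
v_peak = √(350·7/2) = √1225 = 35
t_a = 35/(7/2) = 10; t_c = 0
T = 2·10 = 20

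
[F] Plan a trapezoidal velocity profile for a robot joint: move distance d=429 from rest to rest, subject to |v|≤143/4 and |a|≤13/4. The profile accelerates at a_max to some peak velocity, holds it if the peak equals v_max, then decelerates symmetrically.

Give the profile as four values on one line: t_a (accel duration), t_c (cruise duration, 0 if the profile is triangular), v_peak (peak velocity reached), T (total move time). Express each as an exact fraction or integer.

t_a=11 t_c=1 v_peak=143/4 T=23

v_max²/a_max = (143/4)²/(13/4) = 1573/4
429 ≥ 1573/4 → trapezoidal
t_a = (143/4)/(13/4) = 11; v_peak = 143/4
d_cruise = 429 − 1573/4 = 143/4; t_c = (143/4)/(143/4) = 1
T = 2·11 + 1 = 23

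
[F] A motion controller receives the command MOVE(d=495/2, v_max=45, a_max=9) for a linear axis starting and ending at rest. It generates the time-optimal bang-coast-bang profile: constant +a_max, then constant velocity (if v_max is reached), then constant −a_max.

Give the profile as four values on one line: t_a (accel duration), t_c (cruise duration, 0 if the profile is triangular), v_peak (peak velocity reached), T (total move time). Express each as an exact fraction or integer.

(v_max)²/a_max = 45²/9 = 225
495/2 ≥ 225 so v_max reached
t_a = 45/9 = 5; v_peak = 45
d_cruise = 495/2 − 225 = 45/2; t_c = (45/2)/45 = 1/2
T = 2·5 + 1/2 = 21/2

t_a=5 t_c=1/2 v_peak=45 T=21/2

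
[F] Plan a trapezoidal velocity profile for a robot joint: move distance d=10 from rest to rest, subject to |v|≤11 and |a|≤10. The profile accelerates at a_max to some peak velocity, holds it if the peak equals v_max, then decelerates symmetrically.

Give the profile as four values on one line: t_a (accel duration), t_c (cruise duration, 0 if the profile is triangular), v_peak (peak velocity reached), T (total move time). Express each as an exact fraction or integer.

(v_max)²/a_max = 11²/10 = 121/10
10 < 121/10 → triangular
v_peak = √(10·10) = √100 = 10
t_a = 10/10 = 1; t_c = 0
T = 2·1 = 2

t_a=1 t_c=0 v_peak=10 T=2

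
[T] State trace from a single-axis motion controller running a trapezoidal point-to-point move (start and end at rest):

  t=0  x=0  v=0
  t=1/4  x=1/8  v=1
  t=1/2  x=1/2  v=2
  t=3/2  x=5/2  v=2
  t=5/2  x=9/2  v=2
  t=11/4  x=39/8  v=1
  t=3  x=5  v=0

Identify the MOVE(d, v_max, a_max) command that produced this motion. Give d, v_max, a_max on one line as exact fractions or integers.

final state: t=3, x=5, v=0 → d = 5
a_max = (1−0)/(1/4−0) = 4
max v = 2 over t∈[1/2,5/2] → v_max = 2
check: 2·(1/2+2) = 5 ✓

d=5 v_max=2 a_max=4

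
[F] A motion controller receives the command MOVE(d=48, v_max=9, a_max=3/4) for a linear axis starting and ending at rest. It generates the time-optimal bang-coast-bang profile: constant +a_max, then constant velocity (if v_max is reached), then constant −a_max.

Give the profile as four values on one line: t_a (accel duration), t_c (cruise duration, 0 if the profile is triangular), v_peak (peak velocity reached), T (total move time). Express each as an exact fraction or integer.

v_max²/a_max = 9²/(3/4) = 108
48 < 108 ⇒ no cruise
v_peak = √(48·3/4) = √36 = 6
t_a = 6/(3/4) = 8; t_c = 0
T = 2·8 = 16

t_a=8 t_c=0 v_peak=6 T=16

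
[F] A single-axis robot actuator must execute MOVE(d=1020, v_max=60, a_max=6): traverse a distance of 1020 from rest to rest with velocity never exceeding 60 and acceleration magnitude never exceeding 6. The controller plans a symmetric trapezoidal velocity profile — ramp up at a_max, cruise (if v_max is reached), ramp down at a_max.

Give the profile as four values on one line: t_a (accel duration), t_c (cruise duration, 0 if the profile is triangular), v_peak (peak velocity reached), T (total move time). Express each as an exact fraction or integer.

t_a=10 t_c=7 v_peak=60 T=27

v_max²/a_max = 60²/6 = 600
1020 ≥ 600 so v_max reached
t_a = 60/6 = 10; v_peak = 60
d_cruise = 1020 − 600 = 420; t_c = 420/60 = 7
T = 2·10 + 7 = 27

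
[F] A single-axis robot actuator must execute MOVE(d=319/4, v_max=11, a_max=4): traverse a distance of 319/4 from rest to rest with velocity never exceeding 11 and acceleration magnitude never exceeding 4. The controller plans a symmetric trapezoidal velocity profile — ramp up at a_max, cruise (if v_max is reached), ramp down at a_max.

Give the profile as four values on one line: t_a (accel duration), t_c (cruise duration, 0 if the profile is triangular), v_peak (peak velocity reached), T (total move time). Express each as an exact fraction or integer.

t_a=11/4 t_c=9/2 v_peak=11 T=10

(v_max)²/a_max = 11²/4 = 121/4
319/4 ≥ 121/4 → trapezoidal
t_a = 11/4; v_peak = 11
d_cruise = 319/4 − 121/4 = 99/2; t_c = (99/2)/11 = 9/2
T = 2·11/4 + 9/2 = 10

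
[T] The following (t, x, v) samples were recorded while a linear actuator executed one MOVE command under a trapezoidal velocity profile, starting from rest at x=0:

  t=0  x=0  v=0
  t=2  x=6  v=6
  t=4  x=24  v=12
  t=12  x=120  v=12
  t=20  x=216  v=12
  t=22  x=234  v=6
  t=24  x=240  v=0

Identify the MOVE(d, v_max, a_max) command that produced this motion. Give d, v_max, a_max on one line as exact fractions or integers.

final state: t=24, x=240, v=0 → d = 240
a_max = (6−0)/(2−0) = 3
max v = 12 over t∈[4,20] → v_max = 12
check: 12·(4+16) = 240 ✓

d=240 v_max=12 a_max=3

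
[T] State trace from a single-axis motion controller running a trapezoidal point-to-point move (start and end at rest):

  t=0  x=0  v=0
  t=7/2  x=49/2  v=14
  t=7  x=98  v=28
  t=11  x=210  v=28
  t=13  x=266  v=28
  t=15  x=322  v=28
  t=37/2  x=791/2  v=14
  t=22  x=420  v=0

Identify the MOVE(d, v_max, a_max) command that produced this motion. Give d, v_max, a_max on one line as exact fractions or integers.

d=420 v_max=28 a_max=4

final state: t=22, x=420, v=0 → d = 420
a_max = (14−0)/(7/2−0) = 4
max v = 28 over t∈[7,15] → v_max = 28
check: 28·(7+8) = 420 ✓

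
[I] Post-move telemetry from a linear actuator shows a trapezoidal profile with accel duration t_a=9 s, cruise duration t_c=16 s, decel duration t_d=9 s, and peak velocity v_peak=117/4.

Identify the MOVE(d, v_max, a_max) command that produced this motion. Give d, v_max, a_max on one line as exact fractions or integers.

d=2925/4 v_max=117/4 a_max=13/4

a_max = (117/4)/9 = 13/4
d_a = ½·117/4·9 = 1053/8; d_c = 117/4·16 = 468
d = 2·1053/8 + 468 = 2925/4
t_c = 16 > 0 so v_max = 117/4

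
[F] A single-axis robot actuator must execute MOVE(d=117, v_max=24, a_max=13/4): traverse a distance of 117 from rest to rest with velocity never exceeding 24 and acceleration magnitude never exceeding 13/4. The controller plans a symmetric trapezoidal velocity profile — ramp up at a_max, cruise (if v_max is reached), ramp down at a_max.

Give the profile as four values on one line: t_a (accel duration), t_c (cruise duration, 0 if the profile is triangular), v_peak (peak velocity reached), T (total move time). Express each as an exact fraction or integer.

vₘ²/aₘ = 24²/(13/4) = 2304/13
117 < 2304/13 → triangular
v_peak = √(117·13/4) = √(1521/4) = 39/2
t_a = (39/2)/(13/4) = 6; t_c = 0
T = 2·6 = 12

t_a=6 t_c=0 v_peak=39/2 T=12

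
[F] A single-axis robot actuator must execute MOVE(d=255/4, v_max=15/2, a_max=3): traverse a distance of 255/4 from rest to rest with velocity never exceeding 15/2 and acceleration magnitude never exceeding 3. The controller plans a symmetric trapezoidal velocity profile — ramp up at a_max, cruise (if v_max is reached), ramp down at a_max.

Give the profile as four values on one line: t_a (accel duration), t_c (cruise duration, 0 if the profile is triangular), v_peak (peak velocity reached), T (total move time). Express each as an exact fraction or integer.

t_a=5/2 t_c=6 v_peak=15/2 T=11

(v_max)²/a_max = (15/2)²/3 = 75/4
255/4 ≥ 75/4 → trapezoidal
t_a = (15/2)/3 = 5/2; v_peak = 15/2
d_cruise = 255/4 − 75/4 = 45; t_c = 45/(15/2) = 6
T = 2·5/2 + 6 = 11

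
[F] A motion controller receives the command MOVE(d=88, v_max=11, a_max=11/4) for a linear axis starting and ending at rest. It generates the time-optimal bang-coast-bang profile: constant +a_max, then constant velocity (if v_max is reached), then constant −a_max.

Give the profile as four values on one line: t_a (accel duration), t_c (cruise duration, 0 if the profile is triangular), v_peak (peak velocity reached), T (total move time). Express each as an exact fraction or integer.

(v_max)²/a_max = 11²/(11/4) = 44
88 ≥ 44 ⇒ cruise phase
t_a = 11/(11/4) = 4; v_peak = 11
d_cruise = 88 − 44 = 44; t_c = 44/11 = 4
T = 2·4 + 4 = 12

t_a=4 t_c=4 v_peak=11 T=12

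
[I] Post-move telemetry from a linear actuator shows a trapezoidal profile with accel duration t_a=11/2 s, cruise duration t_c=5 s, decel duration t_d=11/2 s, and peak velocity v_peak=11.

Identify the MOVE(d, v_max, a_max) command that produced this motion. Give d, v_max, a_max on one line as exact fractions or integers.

a_max = 11/(11/2) = 2
d_a = ½·11·11/2 = 121/4; d_c = 11·5 = 55
d = 2·121/4 + 55 = 231/2
t_c = 5 > 0 so v_max = 11

d=231/2 v_max=11 a_max=2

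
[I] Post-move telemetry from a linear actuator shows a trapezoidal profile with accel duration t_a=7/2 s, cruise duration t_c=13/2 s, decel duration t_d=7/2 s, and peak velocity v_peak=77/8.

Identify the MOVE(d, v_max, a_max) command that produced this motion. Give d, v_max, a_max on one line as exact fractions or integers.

d=385/4 v_max=77/8 a_max=11/4

a_max = (77/8)/(7/2) = 11/4
d_a = ½·77/8·7/2 = 539/32; d_c = 77/8·13/2 = 1001/16
d = 2·539/32 + 1001/16 = 385/4
t_c = 13/2 > 0 ⇒ limit active, v_max = 77/8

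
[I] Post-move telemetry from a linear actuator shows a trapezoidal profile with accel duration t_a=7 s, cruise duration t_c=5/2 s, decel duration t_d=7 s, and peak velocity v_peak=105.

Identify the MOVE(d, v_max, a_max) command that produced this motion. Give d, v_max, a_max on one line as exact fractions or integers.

d=1995/2 v_max=105 a_max=15

a_max = 105/7 = 15
d_a = ½·105·7 = 735/2; d_c = 105·5/2 = 525/2
d = 2·735/2 + 525/2 = 1995/2
t_c = 5/2 > 0 so v_max = 105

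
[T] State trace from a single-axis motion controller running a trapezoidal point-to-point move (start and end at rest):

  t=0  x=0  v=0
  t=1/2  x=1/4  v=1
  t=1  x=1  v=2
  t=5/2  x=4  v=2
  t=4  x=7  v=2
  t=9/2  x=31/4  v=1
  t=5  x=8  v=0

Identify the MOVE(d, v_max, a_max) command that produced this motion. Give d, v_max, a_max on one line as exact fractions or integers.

d=8 v_max=2 a_max=2

final state: t=5, x=8, v=0 → d = 8
a_max = (1−0)/(1/2−0) = 2
max v = 2 over t∈[1,4] → v_max = 2
check: 2·(1+3) = 8 ✓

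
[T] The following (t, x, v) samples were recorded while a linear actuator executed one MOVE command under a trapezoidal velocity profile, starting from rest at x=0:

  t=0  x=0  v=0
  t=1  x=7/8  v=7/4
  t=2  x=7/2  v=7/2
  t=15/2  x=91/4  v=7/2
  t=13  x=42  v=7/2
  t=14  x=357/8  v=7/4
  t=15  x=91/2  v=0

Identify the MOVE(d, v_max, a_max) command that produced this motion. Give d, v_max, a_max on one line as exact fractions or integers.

final state: t=15, x=91/2, v=0 → d = 91/2
a_max = (7/4−0)/(1−0) = 7/4
max v = 7/2 over t∈[2,13] → v_max = 7/2
check: 7/2·(2+11) = 91/2 ✓

d=91/2 v_max=7/2 a_max=7/4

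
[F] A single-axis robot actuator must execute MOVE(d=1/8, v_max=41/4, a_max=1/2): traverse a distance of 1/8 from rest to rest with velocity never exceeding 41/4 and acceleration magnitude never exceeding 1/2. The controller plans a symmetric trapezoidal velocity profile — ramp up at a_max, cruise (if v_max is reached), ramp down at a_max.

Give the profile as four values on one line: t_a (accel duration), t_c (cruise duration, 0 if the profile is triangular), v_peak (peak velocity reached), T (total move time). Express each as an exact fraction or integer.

t_a=1/2 t_c=0 v_peak=1/4 T=1

vₘ²/aₘ = (41/4)²/(1/2) = 1681/8
1/8 < 1681/8 ⇒ no cruise
v_peak = √(1/8·1/2) = √(1/16) = 1/4
t_a = (1/4)/(1/2) = 1/2; t_c = 0
T = 2·1/2 = 1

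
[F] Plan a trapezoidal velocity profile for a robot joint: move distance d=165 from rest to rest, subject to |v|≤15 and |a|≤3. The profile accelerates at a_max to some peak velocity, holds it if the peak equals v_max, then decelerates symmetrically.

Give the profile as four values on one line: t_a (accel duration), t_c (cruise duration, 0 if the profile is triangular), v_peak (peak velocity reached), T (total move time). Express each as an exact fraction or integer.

t_a=5 t_c=6 v_peak=15 T=16

(v_max)²/a_max = 15²/3 = 75
165 ≥ 75 so v_max reached
t_a = 15/3 = 5; v_peak = 15
d_cruise = 165 − 75 = 90; t_c = 90/15 = 6
T = 2·5 + 6 = 16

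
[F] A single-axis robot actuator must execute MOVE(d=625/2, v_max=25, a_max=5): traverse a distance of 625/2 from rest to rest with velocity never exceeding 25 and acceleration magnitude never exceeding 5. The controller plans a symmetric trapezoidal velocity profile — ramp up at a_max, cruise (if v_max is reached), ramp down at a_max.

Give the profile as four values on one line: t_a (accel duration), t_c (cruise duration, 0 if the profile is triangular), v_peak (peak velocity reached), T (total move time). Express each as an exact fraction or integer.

vₘ²/aₘ = 25²/5 = 125
625/2 ≥ 125 → trapezoidal
t_a = 25/5 = 5; v_peak = 25
d_cruise = 625/2 − 125 = 375/2; t_c = (375/2)/25 = 15/2
T = 2·5 + 15/2 = 35/2

t_a=5 t_c=15/2 v_peak=25 T=35/2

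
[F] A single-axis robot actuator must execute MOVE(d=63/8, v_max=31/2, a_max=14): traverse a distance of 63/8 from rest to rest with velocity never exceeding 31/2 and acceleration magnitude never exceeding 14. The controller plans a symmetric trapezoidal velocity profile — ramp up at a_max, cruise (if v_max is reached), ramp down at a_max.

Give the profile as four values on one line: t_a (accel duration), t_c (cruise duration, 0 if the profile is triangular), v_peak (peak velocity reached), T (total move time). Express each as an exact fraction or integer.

t_a=3/4 t_c=0 v_peak=21/2 T=3/2

(v_max)²/a_max = (31/2)²/14 = 961/56
63/8 < 961/56 ⇒ no cruise
v_peak = √(63/8·14) = √(441/4) = 21/2
t_a = (21/2)/14 = 3/4; t_c = 0
T = 2·3/4 = 3/2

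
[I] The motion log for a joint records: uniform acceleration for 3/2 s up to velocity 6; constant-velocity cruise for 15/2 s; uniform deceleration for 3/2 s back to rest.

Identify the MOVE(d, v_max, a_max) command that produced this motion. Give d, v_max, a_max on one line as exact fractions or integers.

a_max = 6/(3/2) = 4
d_a = ½·6·3/2 = 9/2; d_c = 6·15/2 = 45
d = 2·9/2 + 45 = 54
t_c = 15/2 > 0 → v_max = v_peak = 6

d=54 v_max=6 a_max=4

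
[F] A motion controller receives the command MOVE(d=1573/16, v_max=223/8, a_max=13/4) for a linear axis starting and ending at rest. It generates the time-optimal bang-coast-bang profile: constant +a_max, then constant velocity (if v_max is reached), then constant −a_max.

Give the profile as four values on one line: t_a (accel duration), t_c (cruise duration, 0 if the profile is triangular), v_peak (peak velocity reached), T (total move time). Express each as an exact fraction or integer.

(v_max)²/a_max = (223/8)²/(13/4) = 49729/208
1573/16 < 49729/208 so t_c = 0
v_peak = √(1573/16·13/4) = √(20449/64) = 143/8
t_a = (143/8)/(13/4) = 11/2; t_c = 0
T = 2·11/2 = 11

t_a=11/2 t_c=0 v_peak=143/8 T=11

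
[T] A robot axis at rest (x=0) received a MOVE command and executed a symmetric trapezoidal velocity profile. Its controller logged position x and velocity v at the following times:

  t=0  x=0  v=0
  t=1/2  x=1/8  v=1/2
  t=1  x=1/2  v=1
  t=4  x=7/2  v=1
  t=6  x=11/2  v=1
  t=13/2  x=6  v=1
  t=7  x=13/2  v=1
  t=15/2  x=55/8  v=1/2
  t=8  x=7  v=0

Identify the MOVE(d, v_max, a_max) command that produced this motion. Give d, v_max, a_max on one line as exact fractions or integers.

d=7 v_max=1 a_max=1

final state: t=8, x=7, v=0 → d = 7
a_max = (1/2−0)/(1/2−0) = 1
max v = 1 over t∈[1,7] → v_max = 1
check: 1·(1+6) = 7 ✓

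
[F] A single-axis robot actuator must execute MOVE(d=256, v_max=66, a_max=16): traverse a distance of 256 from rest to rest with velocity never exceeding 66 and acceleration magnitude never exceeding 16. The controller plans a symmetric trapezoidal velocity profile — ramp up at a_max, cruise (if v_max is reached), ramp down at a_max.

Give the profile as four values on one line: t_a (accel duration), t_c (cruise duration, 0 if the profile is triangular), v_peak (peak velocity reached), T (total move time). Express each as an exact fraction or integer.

t_a=4 t_c=0 v_peak=64 T=8

(v_max)²/a_max = 66²/16 = 1089/4
256 < 1089/4 ⇒ no cruise
v_peak = √(256·16) = √4096 = 64
t_a = 64/16 = 4; t_c = 0
T = 2·4 = 8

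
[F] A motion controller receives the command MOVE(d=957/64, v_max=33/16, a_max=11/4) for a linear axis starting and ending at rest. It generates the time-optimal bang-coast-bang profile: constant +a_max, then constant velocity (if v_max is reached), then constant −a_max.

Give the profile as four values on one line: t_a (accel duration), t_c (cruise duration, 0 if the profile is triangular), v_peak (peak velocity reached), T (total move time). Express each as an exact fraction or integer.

t_a=3/4 t_c=13/2 v_peak=33/16 T=8

v_max²/a_max = (33/16)²/(11/4) = 99/64
957/64 ≥ 99/64 ⇒ cruise phase
t_a = (33/16)/(11/4) = 3/4; v_peak = 33/16
d_cruise = 957/64 − 99/64 = 429/32; t_c = (429/32)/(33/16) = 13/2
T = 2·3/4 + 13/2 = 8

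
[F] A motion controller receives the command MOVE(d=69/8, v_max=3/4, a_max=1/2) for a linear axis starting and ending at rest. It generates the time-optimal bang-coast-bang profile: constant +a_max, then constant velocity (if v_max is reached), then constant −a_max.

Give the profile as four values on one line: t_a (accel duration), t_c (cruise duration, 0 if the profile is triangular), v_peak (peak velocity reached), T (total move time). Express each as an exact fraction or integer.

v_max²/a_max = (3/4)²/(1/2) = 9/8
69/8 ≥ 9/8 ⇒ cruise phase
t_a = (3/4)/(1/2) = 3/2; v_peak = 3/4
d_cruise = 69/8 − 9/8 = 15/2; t_c = (15/2)/(3/4) = 10
T = 2·3/2 + 10 = 13

t_a=3/2 t_c=10 v_peak=3/4 T=13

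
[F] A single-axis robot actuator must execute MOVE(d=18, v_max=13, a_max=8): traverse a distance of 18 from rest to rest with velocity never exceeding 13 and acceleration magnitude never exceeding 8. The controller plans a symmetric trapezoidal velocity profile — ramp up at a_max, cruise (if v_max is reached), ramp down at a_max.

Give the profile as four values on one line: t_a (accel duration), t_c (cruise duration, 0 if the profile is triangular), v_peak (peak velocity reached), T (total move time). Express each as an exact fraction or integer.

v_max²/a_max = 13²/8 = 169/8
18 < 169/8 ⇒ no cruise
v_peak = √(18·8) = √144 = 12
t_a = 12/8 = 3/2; t_c = 0
T = 2·3/2 = 3

t_a=3/2 t_c=0 v_peak=12 T=3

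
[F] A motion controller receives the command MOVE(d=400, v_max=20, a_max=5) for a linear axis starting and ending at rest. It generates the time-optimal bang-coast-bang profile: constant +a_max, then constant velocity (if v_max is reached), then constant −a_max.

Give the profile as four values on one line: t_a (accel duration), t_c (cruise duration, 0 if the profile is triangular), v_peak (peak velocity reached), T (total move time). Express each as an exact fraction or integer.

t_a=4 t_c=16 v_peak=20 T=24

v_max²/a_max = 20²/5 = 80
400 ≥ 80 ⇒ cruise phase
t_a = 20/5 = 4; v_peak = 20
d_cruise = 400 − 80 = 320; t_c = 320/20 = 16
T = 2·4 + 16 = 24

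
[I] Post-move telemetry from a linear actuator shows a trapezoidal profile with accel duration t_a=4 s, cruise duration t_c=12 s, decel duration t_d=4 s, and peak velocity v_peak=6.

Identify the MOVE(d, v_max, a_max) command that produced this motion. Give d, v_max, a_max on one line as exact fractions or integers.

d=96 v_max=6 a_max=3/2

a_max = 6/4 = 3/2
d_a = ½·6·4 = 12; d_c = 6·12 = 72
d = 2·12 + 72 = 96
t_c = 12 > 0 → v_max = v_peak = 6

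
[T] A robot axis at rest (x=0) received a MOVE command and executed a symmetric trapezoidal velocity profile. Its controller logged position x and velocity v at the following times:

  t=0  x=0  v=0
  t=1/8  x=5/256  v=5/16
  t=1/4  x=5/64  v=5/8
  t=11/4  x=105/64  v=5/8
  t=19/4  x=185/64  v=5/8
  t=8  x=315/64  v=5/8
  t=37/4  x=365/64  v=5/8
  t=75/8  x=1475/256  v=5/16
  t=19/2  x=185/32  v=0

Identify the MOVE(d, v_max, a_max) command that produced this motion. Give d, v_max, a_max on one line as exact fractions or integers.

final state: t=19/2, x=185/32, v=0 → d = 185/32
a_max = (5/16−0)/(1/8−0) = 5/2
max v = 5/8 over t∈[1/4,37/4] → v_max = 5/8
check: 5/8·(1/4+9) = 185/32 ✓

d=185/32 v_max=5/8 a_max=5/2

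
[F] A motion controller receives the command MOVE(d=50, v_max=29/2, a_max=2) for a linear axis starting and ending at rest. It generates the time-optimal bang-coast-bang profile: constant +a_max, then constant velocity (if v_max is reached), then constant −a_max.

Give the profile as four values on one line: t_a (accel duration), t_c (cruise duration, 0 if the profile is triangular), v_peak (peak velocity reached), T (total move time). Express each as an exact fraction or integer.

(v_max)²/a_max = (29/2)²/2 = 841/8
50 < 841/8 so t_c = 0
v_peak = √(50·2) = √100 = 10
t_a = 10/2 = 5; t_c = 0
T = 2·5 = 10

t_a=5 t_c=0 v_peak=10 T=10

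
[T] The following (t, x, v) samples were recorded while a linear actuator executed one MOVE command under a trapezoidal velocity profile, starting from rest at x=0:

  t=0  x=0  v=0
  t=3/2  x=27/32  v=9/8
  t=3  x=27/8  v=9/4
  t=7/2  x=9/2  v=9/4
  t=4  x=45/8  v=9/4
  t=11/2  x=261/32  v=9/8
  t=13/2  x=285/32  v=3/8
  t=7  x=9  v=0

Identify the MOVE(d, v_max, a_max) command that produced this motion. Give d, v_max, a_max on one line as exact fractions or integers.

d=9 v_max=9/4 a_max=3/4

final state: t=7, x=9, v=0 → d = 9
a_max = (9/8−0)/(3/2−0) = 3/4
max v = 9/4 over t∈[3,4] → v_max = 9/4
check: 9/4·(3+1) = 9 ✓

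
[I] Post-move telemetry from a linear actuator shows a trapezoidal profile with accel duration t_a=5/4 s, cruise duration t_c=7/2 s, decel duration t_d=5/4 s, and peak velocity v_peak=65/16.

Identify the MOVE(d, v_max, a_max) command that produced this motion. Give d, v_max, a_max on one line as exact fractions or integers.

a_max = (65/16)/(5/4) = 13/4
d_a = ½·65/16·5/4 = 325/128; d_c = 65/16·7/2 = 455/32
d = 2·325/128 + 455/32 = 1235/64
t_c = 7/2 > 0 → v_max = v_peak = 65/16

d=1235/64 v_max=65/16 a_max=13/4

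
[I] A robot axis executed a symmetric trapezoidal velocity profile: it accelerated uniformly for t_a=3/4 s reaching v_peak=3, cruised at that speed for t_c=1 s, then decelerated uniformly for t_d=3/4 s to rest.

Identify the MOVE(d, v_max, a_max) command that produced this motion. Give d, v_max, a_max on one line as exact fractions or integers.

d=21/4 v_max=3 a_max=4

a_max = 3/(3/4) = 4
d_a = ½·3·3/4 = 9/8; d_c = 3·1 = 3
d = 2·9/8 + 3 = 21/4
t_c = 1 > 0 → v_max = v_peak = 3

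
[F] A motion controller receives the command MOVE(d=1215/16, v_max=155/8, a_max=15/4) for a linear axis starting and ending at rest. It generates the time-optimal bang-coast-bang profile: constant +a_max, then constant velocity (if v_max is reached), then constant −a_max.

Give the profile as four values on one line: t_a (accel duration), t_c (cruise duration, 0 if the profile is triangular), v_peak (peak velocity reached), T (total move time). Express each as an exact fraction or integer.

vₘ²/aₘ = (155/8)²/(15/4) = 4805/48
1215/16 < 4805/48 so t_c = 0
v_peak = √(1215/16·15/4) = √(18225/64) = 135/8
t_a = (135/8)/(15/4) = 9/2; t_c = 0
T = 2·9/2 = 9

t_a=9/2 t_c=0 v_peak=135/8 T=9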